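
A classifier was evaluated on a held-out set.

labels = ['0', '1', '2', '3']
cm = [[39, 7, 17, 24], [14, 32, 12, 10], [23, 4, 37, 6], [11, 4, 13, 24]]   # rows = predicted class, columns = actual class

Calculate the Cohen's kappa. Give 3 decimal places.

Observed agreement pₒ = trace/N = 132/277 = 0.4765
Expected agreement pₑ = Σ (rowᵢ·colᵢ)/N² = (87·87 + 47·68 + 79·70 + 64·52)/277² = 0.2557
κ = (pₒ − pₑ)/(1 − pₑ) = (0.4765 − 0.2557)/(1 − 0.2557) = 0.297

0.297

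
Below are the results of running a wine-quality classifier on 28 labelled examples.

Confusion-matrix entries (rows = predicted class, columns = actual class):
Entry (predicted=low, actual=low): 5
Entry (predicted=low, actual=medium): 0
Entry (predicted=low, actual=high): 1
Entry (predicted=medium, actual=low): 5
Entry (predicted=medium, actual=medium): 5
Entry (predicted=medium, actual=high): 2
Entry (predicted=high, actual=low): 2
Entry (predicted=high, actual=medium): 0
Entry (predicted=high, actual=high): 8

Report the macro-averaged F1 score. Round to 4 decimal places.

0.6352

Per-class F1 score (2·TP/(2·TP+FP+FN)):
  low: TP=5, FP=0+1=1, FN=5+2=7 → 10/18 = 0.55556
  medium: TP=5, FP=5+2=7, FN=0+0=0 → 10/17 = 0.58824
  high: TP=8, FP=2+0=2, FN=1+2=3 → 16/21 = 0.76190
Macro-F1 score = mean = (0.55556 + 0.58824 + 0.76190) / 3 = 0.6352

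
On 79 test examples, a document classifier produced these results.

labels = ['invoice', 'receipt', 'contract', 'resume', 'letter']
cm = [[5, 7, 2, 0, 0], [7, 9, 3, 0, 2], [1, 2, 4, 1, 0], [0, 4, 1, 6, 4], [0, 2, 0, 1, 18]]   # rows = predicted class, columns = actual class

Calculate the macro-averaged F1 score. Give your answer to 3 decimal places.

0.507

Per-class F1 score (2·TP/(2·TP+FP+FN)):
  invoice: TP=5, FP=7+2+0+0=9, FN=7+1+0+0=8 → 10/27 = 0.3704
  receipt: TP=9, FP=7+3+0+2=12, FN=7+2+4+2=15 → 18/45 = 0.4000
  contract: TP=4, FP=1+2+1+0=4, FN=2+3+1+0=6 → 8/18 = 0.4444
  resume: TP=6, FP=0+4+1+4=9, FN=0+0+1+1=2 → 12/23 = 0.5217
  letter: TP=18, FP=0+2+0+1=3, FN=0+2+0+4=6 → 36/45 = 0.8000
Macro-F1 score = mean = (0.3704 + 0.4000 + 0.4444 + 0.5217 + 0.8000) / 5 = 0.507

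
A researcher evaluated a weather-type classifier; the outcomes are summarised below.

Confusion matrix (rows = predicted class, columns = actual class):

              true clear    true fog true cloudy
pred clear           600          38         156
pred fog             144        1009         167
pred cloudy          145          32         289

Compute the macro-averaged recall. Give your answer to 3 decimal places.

Per-class recall (TP/(TP+FN)):
  clear: TP=600, FN=144+145=289 → 600/889 = 0.6749
  fog: TP=1009, FN=38+32=70 → 1009/1079 = 0.9351
  cloudy: TP=289, FN=156+167=323 → 289/612 = 0.4722
Macro-recall = mean = (0.6749 + 0.9351 + 0.4722) / 3 = 0.694

0.694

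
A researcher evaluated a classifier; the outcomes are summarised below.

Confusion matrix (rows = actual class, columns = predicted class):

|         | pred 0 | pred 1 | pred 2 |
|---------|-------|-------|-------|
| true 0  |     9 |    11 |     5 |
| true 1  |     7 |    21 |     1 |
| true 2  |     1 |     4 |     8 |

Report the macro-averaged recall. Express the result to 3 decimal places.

0.567

Per-class recall (TP/(TP+FN)):
  0: TP=9, FN=11+5=16 → 9/25 = 0.3600
  1: TP=21, FN=7+1=8 → 21/29 = 0.7241
  2: TP=8, FN=1+4=5 → 8/13 = 0.6154
Macro-recall = mean = (0.3600 + 0.7241 + 0.6154) / 3 = 0.567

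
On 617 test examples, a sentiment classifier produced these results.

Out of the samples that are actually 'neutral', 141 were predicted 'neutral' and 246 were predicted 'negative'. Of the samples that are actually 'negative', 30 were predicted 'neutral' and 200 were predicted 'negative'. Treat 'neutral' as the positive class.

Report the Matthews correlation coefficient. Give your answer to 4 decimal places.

0.2527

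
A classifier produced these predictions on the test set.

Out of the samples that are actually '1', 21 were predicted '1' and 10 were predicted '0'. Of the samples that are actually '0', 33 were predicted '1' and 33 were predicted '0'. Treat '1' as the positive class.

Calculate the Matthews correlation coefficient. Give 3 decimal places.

MCC = (TP·TN − FP·FN) / √((TP+FP)(TP+FN)(TN+FP)(TN+FN))
Numerator = 21·33 − 33·10 = 363
Denominator = √(54·31·66·43) = √4750812 = 2179.6357
MCC = 363 / 2179.6357 = 0.167

0.167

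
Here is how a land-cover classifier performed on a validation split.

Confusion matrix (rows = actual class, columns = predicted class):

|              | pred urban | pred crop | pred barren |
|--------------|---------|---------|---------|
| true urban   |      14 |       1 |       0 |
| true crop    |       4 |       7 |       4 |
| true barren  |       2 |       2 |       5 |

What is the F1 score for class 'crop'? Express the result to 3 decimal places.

0.560

Take TP from the diagonal, FP from the rest of the 'crop' prediction marginal, FN from the rest of the 'crop' actual marginal.
F1 score = 2·TP/(2·TP+FP+FN).
crop: TP=7, FP=1+2=3, FN=4+4=8 → 14/25 = 0.5600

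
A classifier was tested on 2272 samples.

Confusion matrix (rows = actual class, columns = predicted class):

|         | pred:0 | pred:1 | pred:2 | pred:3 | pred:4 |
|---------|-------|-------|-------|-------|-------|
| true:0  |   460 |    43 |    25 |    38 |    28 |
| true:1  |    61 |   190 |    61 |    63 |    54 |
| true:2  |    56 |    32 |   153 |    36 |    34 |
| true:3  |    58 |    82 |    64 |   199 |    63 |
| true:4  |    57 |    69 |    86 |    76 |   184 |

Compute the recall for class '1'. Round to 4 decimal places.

Treat '1' as positive and all other classes as negative.
recall = TP/(TP+FN).
1: TP=190, FN=61+61+63+54=239 → 190/429 = 0.44289

0.4429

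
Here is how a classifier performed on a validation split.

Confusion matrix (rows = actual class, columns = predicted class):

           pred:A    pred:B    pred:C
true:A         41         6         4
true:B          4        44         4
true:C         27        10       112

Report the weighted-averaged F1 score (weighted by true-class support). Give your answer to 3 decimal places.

0.789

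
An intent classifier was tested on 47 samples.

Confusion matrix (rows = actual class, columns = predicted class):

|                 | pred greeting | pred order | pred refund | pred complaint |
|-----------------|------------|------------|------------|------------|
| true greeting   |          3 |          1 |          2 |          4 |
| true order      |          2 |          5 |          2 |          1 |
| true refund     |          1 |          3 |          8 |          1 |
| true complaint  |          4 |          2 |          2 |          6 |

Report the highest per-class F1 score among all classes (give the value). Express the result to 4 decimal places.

0.5926

Per-class F1 score (2·TP/(2·TP+FP+FN)):
  greeting: TP=3, FP=2+1+4=7, FN=1+2+4=7 → 6/20 = 0.30000
  order: TP=5, FP=1+3+2=6, FN=2+2+1=5 → 10/21 = 0.47619
  refund: TP=8, FP=2+2+2=6, FN=1+3+1=5 → 16/27 = 0.59259
  complaint: TP=6, FP=4+1+1=6, FN=4+2+2=8 → 12/26 = 0.46154
Highest is class 'refund' with F1 score = 0.5926.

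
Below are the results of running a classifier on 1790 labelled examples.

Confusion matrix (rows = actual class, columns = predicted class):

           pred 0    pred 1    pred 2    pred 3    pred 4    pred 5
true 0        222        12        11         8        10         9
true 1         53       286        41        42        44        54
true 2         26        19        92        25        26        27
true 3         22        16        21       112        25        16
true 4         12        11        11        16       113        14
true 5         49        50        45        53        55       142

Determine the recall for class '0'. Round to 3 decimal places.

recall = TP/(TP+FN).
0: TP=222, FN=12+11+8+10+9=50 → 222/272 = 0.8162

0.816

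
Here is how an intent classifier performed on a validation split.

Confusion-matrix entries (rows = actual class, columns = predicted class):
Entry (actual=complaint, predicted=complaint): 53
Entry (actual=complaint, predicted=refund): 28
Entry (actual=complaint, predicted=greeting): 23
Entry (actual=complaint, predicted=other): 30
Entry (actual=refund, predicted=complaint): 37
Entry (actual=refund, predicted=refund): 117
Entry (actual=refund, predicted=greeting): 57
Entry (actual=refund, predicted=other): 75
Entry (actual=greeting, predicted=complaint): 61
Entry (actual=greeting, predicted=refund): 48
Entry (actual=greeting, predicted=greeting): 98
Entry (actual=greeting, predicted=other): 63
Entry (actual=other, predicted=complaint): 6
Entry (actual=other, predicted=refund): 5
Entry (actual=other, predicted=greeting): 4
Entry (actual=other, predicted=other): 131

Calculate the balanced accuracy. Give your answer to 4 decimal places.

Balanced accuracy = mean of per-class recall.
  complaint: recall = 53/134 = 0.39552
  refund: recall = 117/286 = 0.40909
  greeting: recall = 98/270 = 0.36296
  other: recall = 131/146 = 0.89726
Mean = (0.39552 + 0.40909 + 0.36296 + 0.89726) / 4 = 0.5162

0.5162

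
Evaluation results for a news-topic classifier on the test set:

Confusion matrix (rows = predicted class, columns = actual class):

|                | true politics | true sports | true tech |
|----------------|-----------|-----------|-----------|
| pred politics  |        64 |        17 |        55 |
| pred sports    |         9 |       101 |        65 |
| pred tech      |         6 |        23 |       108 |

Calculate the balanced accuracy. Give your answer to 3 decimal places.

0.667

Balanced accuracy = mean of per-class recall.
  politics: recall = 64/79 = 0.8101
  sports: recall = 101/141 = 0.7163
  tech: recall = 108/228 = 0.4737
Mean = (0.8101 + 0.7163 + 0.4737) / 3 = 0.667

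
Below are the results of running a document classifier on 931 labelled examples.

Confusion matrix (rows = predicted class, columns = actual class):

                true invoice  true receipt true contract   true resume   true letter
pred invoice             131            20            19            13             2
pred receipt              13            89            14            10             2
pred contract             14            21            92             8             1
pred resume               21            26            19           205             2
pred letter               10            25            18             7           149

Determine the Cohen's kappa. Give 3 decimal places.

Observed agreement pₒ = trace/N = 666/931 = 0.7154
Expected agreement pₑ = Σ (rowᵢ·colᵢ)/N² = (189·185 + 181·128 + 162·136 + 243·273 + 156·209)/931² = 0.2066
κ = (pₒ − pₑ)/(1 − pₑ) = (0.7154 − 0.2066)/(1 − 0.2066) = 0.641

0.641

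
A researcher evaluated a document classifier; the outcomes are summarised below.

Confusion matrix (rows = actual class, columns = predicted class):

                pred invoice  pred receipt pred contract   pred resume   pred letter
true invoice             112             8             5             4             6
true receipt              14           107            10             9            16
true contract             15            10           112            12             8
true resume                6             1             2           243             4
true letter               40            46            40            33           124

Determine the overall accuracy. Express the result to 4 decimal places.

Accuracy = trace / total = (112+107+112+243+124=698) / 987 = 698/987 = 0.7072

0.7072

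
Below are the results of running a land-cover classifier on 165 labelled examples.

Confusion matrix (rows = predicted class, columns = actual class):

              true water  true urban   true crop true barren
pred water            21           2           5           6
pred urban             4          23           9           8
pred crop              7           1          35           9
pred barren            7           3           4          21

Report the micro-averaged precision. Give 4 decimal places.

Micro-averaging pools counts across classes: ΣTP=100, ΣFP=65, ΣFN=65.
Micro-precision = TP/(TP+FP) on pooled counts = 0.6061 (equals overall accuracy in single-label multiclass).

0.6061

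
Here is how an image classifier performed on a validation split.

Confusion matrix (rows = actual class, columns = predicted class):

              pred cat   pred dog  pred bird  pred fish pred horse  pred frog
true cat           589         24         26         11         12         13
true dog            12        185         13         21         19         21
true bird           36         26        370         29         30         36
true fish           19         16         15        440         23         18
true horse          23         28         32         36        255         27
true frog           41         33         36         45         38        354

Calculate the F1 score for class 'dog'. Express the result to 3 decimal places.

Take TP from the diagonal, FP from the rest of the 'dog' prediction marginal, FN from the rest of the 'dog' actual marginal.
F1 score = 2·TP/(2·TP+FP+FN).
dog: TP=185, FP=24+26+16+28+33=127, FN=12+13+21+19+21=86 → 370/583 = 0.6346

0.635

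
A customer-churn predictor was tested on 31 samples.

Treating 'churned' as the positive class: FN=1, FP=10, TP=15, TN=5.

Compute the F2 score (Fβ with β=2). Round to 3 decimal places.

Fβ = (1+β²)·TP / ((1+β²)·TP + β²·FN + FP), with β²=4
= 5·15 / (5·15 + 4·1 + 10) = 0.843

0.843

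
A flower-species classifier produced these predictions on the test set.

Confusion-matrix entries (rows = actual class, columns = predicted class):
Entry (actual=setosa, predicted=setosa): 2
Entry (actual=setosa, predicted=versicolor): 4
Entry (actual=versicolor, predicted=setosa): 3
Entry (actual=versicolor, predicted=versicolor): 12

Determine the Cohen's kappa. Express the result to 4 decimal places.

Observed agreement pₒ = trace/N = 14/21 = 0.66667
Expected agreement pₑ = Σ (rowᵢ·colᵢ)/N² = (6·5 + 15·16)/21² = 0.61224
κ = (pₒ − pₑ)/(1 − pₑ) = (0.66667 − 0.61224)/(1 − 0.61224) = 0.1404

0.1404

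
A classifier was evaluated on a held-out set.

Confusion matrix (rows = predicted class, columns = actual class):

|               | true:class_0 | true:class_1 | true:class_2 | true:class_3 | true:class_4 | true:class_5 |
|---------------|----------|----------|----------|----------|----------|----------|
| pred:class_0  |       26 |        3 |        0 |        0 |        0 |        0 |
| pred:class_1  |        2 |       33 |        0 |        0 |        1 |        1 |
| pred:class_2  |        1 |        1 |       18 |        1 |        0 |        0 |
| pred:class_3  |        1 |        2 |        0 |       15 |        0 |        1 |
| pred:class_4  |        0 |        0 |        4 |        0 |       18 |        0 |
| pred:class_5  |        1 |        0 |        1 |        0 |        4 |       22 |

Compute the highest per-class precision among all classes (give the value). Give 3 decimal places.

Per-class precision (TP/(TP+FP)):
  class_0: TP=26, FP=3+0+0+0+0=3 → 26/29 = 0.8966
  class_1: TP=33, FP=2+0+0+1+1=4 → 33/37 = 0.8919
  class_2: TP=18, FP=1+1+1+0+0=3 → 18/21 = 0.8571
  class_3: TP=15, FP=1+2+0+0+1=4 → 15/19 = 0.7895
  class_4: TP=18, FP=0+0+4+0+0=4 → 18/22 = 0.8182
  class_5: TP=22, FP=1+0+1+0+4=6 → 22/28 = 0.7857
Highest is class 'class_0' with precision = 0.897.

0.897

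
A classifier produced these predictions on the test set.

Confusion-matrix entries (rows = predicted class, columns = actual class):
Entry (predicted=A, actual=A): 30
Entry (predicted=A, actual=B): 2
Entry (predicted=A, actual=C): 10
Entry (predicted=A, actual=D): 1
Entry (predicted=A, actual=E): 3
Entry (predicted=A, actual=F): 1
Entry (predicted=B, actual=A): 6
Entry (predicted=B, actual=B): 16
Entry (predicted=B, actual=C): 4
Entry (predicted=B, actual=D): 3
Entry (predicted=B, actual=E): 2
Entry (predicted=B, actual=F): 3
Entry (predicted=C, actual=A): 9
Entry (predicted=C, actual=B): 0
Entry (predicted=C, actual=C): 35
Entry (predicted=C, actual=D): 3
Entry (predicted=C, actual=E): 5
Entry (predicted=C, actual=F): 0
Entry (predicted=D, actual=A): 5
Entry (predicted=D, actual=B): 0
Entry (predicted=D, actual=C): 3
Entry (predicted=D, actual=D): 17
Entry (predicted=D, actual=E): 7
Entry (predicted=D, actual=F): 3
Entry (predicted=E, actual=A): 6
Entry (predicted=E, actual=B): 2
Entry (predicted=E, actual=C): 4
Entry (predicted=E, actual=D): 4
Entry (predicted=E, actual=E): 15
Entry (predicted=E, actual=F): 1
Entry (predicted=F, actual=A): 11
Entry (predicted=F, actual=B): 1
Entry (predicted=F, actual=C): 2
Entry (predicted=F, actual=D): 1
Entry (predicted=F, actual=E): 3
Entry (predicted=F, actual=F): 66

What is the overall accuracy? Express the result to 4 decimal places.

0.6303

Accuracy = trace / total = (30+16+35+17+15+66=179) / 284 = 179/284 = 0.6303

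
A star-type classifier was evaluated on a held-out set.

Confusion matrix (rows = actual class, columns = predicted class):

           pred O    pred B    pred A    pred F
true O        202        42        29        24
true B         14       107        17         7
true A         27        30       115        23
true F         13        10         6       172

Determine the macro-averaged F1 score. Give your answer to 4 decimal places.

0.7031

Per-class F1 score (2·TP/(2·TP+FP+FN)):
  O: TP=202, FP=14+27+13=54, FN=42+29+24=95 → 404/553 = 0.73056
  B: TP=107, FP=42+30+10=82, FN=14+17+7=38 → 214/334 = 0.64072
  A: TP=115, FP=29+17+6=52, FN=27+30+23=80 → 230/362 = 0.63536
  F: TP=172, FP=24+7+23=54, FN=13+10+6=29 → 344/427 = 0.80562
Macro-F1 score = mean = (0.73056 + 0.64072 + 0.63536 + 0.80562) / 4 = 0.7031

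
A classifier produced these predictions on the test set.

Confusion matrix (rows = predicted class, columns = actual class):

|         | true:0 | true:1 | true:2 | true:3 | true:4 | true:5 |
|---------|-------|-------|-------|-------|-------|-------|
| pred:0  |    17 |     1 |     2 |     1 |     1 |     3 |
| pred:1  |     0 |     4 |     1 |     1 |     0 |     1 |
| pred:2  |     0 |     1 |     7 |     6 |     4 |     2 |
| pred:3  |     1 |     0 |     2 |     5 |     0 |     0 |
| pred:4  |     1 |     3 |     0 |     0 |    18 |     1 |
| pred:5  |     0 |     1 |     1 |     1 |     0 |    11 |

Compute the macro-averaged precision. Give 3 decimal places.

0.632

Per-class precision (TP/(TP+FP)):
  0: TP=17, FP=1+2+1+1+3=8 → 17/25 = 0.6800
  1: TP=4, FP=0+1+1+0+1=3 → 4/7 = 0.5714
  2: TP=7, FP=0+1+6+4+2=13 → 7/20 = 0.3500
  3: TP=5, FP=1+0+2+0+0=3 → 5/8 = 0.6250
  4: TP=18, FP=1+3+0+0+1=5 → 18/23 = 0.7826
  5: TP=11, FP=0+1+1+1+0=3 → 11/14 = 0.7857
Macro-precision = mean = (0.6800 + 0.5714 + 0.3500 + 0.6250 + 0.7826 + 0.7857) / 6 = 0.632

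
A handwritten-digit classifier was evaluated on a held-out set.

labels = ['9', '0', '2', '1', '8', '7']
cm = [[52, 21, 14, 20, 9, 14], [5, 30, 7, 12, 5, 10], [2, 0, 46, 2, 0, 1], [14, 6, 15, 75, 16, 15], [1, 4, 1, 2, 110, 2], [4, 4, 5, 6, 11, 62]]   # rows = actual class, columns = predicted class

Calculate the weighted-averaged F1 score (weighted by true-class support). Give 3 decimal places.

Per-class F1 score (2·TP/(2·TP+FP+FN)):
  9: TP=52, FP=5+2+14+1+4=26, FN=21+14+20+9+14=78 → 104/208 = 0.5000
  0: TP=30, FP=21+0+6+4+4=35, FN=5+7+12+5+10=39 → 60/134 = 0.4478
  2: TP=46, FP=14+7+15+1+5=42, FN=2+0+2+0+1=5 → 92/139 = 0.6619
  1: TP=75, FP=20+12+2+2+6=42, FN=14+6+15+16+15=66 → 150/258 = 0.5814
  8: TP=110, FP=9+5+0+16+11=41, FN=1+4+1+2+2=10 → 220/271 = 0.8118
  7: TP=62, FP=14+10+1+15+2=42, FN=4+4+5+6+11=30 → 124/196 = 0.6327
Weighted-F1 score = Σ (supportᵢ/N)·F1 scoreᵢ with N=603: (130/603)·0.5000 + (69/603)·0.4478 + (51/603)·0.6619 + (141/603)·0.5814 + (120/603)·0.8118 + (92/603)·0.6327 = 0.609

0.609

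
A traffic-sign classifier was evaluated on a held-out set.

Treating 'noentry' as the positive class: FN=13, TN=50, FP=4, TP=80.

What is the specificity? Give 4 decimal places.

Specificity = TN/(TN+FP) = 50/(50+4) = 0.9259

0.9259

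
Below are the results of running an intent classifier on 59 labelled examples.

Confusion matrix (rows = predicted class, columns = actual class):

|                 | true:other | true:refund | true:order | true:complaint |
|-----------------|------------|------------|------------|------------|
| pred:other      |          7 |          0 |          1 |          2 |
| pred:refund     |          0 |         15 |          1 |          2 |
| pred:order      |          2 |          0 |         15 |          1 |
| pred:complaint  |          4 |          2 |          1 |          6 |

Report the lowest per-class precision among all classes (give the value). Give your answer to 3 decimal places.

0.462

Per-class precision (TP/(TP+FP)):
  other: TP=7, FP=0+1+2=3 → 7/10 = 0.7000
  refund: TP=15, FP=0+1+2=3 → 15/18 = 0.8333
  order: TP=15, FP=2+0+1=3 → 15/18 = 0.8333
  complaint: TP=6, FP=4+2+1=7 → 6/13 = 0.4615
Lowest is class 'complaint' with precision = 0.462.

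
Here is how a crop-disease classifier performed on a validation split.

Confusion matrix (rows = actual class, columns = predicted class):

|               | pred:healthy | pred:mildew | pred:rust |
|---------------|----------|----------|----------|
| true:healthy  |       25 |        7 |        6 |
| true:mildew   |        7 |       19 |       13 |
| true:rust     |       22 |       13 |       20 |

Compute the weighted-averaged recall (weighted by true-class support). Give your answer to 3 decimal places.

Per-class recall (TP/(TP+FN)):
  healthy: TP=25, FN=7+6=13 → 25/38 = 0.6579
  mildew: TP=19, FN=7+13=20 → 19/39 = 0.4872
  rust: TP=20, FN=22+13=35 → 20/55 = 0.3636
Weighted-recall = Σ (supportᵢ/N)·recallᵢ with N=132: (38/132)·0.6579 + (39/132)·0.4872 + (55/132)·0.3636 = 0.485

0.485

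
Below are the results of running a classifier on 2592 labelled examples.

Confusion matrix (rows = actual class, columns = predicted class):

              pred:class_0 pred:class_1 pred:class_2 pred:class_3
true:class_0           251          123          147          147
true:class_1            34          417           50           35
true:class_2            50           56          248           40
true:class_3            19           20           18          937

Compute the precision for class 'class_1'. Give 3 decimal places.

0.677

Treat 'class_1' as positive and all other classes as negative.
precision = TP/(TP+FP).
class_1: TP=417, FP=123+56+20=199 → 417/616 = 0.6769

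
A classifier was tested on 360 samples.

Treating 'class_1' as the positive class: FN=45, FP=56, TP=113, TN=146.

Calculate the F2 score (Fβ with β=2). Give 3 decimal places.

0.705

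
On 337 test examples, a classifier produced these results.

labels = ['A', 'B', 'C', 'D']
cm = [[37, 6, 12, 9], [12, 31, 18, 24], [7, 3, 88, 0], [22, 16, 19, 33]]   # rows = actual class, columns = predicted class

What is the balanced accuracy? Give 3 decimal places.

0.552

Balanced accuracy = mean of per-class recall.
  A: recall = 37/64 = 0.5781
  B: recall = 31/85 = 0.3647
  C: recall = 88/98 = 0.8980
  D: recall = 33/90 = 0.3667
Mean = (0.5781 + 0.3647 + 0.8980 + 0.3667) / 4 = 0.552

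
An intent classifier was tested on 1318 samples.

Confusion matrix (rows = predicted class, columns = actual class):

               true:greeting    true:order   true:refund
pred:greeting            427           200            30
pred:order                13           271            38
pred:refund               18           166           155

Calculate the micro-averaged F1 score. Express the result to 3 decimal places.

0.647

Micro-averaging pools counts across classes: ΣTP=853, ΣFP=465, ΣFN=465.
Micro-F1 score = 2·TP/(2·TP+FP+FN) on pooled counts = 0.647 (equals overall accuracy in single-label multiclass).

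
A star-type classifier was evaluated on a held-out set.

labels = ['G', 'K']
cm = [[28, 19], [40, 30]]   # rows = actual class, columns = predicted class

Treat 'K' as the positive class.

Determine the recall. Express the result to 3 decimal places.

Recall = TP/(TP+FN) = 30/(30+40) = 30/70 = 0.429

0.429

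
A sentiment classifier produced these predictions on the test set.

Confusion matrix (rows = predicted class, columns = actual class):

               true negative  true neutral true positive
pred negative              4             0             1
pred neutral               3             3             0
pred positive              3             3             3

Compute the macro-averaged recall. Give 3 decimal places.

0.550

Per-class recall (TP/(TP+FN)):
  negative: TP=4, FN=3+3=6 → 4/10 = 0.4000
  neutral: TP=3, FN=0+3=3 → 3/6 = 0.5000
  positive: TP=3, FN=1+0=1 → 3/4 = 0.7500
Macro-recall = mean = (0.4000 + 0.5000 + 0.7500) / 3 = 0.550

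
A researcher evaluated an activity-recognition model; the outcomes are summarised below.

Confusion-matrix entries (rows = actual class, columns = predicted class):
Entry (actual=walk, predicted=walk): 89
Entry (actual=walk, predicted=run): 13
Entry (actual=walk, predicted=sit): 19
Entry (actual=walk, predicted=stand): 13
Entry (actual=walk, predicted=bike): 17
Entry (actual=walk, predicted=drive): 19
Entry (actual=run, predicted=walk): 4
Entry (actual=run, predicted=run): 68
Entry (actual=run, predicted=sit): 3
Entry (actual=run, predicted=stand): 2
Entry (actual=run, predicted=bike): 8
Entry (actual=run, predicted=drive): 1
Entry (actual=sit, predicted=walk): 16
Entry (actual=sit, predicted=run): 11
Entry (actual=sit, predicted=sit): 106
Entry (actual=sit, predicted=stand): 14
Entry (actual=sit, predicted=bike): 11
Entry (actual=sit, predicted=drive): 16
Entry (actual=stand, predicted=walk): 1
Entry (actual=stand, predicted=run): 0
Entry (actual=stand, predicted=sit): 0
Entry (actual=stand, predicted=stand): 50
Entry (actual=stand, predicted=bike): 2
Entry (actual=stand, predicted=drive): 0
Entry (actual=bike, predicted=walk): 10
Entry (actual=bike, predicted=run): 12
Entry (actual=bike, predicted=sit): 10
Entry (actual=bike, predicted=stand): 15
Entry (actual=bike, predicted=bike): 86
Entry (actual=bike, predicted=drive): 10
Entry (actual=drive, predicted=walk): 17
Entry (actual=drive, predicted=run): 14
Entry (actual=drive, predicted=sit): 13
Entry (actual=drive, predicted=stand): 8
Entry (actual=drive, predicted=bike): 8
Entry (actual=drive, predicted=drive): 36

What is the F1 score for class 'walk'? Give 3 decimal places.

0.580

F1 score = 2·TP/(2·TP+FP+FN).
walk: TP=89, FP=4+16+1+10+17=48, FN=13+19+13+17+19=81 → 178/307 = 0.5798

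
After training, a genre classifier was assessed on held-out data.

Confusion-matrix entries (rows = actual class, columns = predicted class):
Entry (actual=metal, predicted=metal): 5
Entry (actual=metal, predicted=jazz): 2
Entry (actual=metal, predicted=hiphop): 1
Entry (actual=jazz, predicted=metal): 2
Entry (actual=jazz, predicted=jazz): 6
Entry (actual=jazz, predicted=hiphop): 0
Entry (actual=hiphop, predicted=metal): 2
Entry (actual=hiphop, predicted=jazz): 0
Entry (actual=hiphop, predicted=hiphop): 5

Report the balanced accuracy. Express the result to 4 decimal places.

Balanced accuracy = mean of per-class recall.
  metal: recall = 5/8 = 0.62500
  jazz: recall = 6/8 = 0.75000
  hiphop: recall = 5/7 = 0.71429
Mean = (0.62500 + 0.75000 + 0.71429) / 3 = 0.6964

0.6964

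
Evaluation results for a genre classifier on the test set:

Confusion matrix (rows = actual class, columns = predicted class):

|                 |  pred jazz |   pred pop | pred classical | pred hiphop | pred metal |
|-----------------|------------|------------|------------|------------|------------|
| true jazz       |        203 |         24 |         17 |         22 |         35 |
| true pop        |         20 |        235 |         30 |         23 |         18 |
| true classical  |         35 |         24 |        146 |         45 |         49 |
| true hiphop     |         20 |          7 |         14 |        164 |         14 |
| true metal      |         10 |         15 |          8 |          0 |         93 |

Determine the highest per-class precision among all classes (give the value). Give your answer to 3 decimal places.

0.770

Per-class precision (TP/(TP+FP)):
  jazz: TP=203, FP=20+35+20+10=85 → 203/288 = 0.7049
  pop: TP=235, FP=24+24+7+15=70 → 235/305 = 0.7705
  classical: TP=146, FP=17+30+14+8=69 → 146/215 = 0.6791
  hiphop: TP=164, FP=22+23+45+0=90 → 164/254 = 0.6457
  metal: TP=93, FP=35+18+49+14=116 → 93/209 = 0.4450
Highest is class 'pop' with precision = 0.770.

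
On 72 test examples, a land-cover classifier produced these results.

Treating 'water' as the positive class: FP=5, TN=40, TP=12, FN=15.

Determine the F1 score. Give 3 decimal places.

0.545

Precision = TP/(TP+FP) = 12/17 = 0.7059
Recall = TP/(TP+FN) = 12/27 = 0.4444
F1 = 2·TP/(2·TP+FP+FN) = 24/44 = 0.545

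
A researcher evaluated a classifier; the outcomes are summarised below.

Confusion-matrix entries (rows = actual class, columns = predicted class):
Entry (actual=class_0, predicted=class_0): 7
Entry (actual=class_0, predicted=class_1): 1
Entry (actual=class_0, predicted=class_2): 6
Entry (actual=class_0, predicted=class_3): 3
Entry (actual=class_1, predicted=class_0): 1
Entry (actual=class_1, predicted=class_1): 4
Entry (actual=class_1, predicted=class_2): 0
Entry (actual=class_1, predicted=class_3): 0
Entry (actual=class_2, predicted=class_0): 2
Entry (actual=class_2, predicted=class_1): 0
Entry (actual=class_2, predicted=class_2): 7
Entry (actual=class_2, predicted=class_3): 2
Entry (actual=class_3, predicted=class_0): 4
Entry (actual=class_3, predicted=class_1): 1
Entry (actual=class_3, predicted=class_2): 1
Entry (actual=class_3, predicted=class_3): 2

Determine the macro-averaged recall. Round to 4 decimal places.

Per-class recall (TP/(TP+FN)):
  class_0: TP=7, FN=1+6+3=10 → 7/17 = 0.41176
  class_1: TP=4, FN=1+0+0=1 → 4/5 = 0.80000
  class_2: TP=7, FN=2+0+2=4 → 7/11 = 0.63636
  class_3: TP=2, FN=4+1+1=6 → 2/8 = 0.25000
Macro-recall = mean = (0.41176 + 0.80000 + 0.63636 + 0.25000) / 4 = 0.5245

0.5245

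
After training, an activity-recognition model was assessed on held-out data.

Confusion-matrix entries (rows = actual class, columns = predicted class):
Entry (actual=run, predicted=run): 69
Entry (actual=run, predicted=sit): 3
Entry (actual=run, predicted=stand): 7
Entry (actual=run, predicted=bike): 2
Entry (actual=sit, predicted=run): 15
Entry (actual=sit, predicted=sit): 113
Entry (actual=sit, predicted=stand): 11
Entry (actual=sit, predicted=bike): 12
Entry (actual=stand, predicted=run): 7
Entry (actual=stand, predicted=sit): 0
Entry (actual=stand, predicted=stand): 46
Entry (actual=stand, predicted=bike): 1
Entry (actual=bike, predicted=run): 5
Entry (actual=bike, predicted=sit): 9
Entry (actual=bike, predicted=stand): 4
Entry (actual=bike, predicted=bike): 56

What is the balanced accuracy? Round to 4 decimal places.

Balanced accuracy = mean of per-class recall.
  run: recall = 69/81 = 0.85185
  sit: recall = 113/151 = 0.74834
  stand: recall = 46/54 = 0.85185
  bike: recall = 56/74 = 0.75676
Mean = (0.85185 + 0.74834 + 0.85185 + 0.75676) / 4 = 0.8022

0.8022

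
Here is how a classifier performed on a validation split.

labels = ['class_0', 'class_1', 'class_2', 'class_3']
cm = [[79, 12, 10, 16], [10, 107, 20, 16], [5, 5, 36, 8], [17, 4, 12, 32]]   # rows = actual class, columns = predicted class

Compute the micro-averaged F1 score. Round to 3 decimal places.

Micro-averaging pools counts across classes: ΣTP=254, ΣFP=135, ΣFN=135.
Micro-F1 score = 2·TP/(2·TP+FP+FN) on pooled counts = 0.653 (equals overall accuracy in single-label multiclass).

0.653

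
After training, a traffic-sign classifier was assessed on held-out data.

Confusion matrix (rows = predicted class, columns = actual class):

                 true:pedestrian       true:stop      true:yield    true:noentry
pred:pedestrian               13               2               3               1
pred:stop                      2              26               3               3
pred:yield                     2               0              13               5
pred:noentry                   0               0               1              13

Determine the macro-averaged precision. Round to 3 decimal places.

0.757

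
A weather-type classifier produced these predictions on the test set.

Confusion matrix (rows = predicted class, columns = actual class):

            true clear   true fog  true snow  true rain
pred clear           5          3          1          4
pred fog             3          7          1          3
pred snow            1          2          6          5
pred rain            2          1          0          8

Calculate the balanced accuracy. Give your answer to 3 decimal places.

0.536

Balanced accuracy = mean of per-class recall.
  clear: recall = 5/11 = 0.4545
  fog: recall = 7/13 = 0.5385
  snow: recall = 6/8 = 0.7500
  rain: recall = 8/20 = 0.4000
Mean = (0.4545 + 0.5385 + 0.7500 + 0.4000) / 4 = 0.536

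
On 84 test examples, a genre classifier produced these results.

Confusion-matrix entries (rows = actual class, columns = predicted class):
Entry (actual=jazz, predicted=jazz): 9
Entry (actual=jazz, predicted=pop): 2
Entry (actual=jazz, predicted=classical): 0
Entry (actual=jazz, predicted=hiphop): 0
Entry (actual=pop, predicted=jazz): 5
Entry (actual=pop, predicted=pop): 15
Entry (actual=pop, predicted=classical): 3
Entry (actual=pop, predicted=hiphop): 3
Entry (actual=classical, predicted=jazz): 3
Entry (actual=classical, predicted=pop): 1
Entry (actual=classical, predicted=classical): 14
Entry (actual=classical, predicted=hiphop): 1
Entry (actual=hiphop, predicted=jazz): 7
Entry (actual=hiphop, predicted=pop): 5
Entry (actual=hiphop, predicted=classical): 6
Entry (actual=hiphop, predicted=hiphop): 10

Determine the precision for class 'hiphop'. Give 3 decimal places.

Treat 'hiphop' as positive and all other classes as negative.
precision = TP/(TP+FP).
hiphop: TP=10, FP=0+3+1=4 → 10/14 = 0.7143

0.714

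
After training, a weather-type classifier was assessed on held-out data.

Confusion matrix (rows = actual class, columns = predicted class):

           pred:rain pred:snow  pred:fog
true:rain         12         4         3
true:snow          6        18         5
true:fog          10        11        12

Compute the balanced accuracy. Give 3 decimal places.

Balanced accuracy = mean of per-class recall.
  rain: recall = 12/19 = 0.6316
  snow: recall = 18/29 = 0.6207
  fog: recall = 12/33 = 0.3636
Mean = (0.6316 + 0.6207 + 0.3636) / 3 = 0.539

0.539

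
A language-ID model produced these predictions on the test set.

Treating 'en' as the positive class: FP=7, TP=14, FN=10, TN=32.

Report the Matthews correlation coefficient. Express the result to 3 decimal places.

0.416

MCC = (TP·TN − FP·FN) / √((TP+FP)(TP+FN)(TN+FP)(TN+FN))
Numerator = 14·32 − 7·10 = 378
Denominator = √(21·24·39·42) = √825552 = 908.5989
MCC = 378 / 908.5989 = 0.416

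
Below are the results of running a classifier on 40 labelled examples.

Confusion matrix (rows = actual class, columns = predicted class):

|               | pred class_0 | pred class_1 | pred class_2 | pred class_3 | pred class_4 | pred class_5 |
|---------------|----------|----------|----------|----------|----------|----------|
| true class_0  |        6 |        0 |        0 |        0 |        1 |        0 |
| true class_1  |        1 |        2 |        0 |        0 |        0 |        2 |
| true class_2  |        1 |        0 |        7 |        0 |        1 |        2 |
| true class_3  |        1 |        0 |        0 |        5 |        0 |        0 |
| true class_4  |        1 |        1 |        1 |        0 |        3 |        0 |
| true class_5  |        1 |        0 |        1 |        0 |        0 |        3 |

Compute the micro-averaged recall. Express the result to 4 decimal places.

Micro-averaging pools counts across classes: ΣTP=26, ΣFP=14, ΣFN=14.
Micro-recall = TP/(TP+FN) on pooled counts = 0.6500 (equals overall accuracy in single-label multiclass).

0.6500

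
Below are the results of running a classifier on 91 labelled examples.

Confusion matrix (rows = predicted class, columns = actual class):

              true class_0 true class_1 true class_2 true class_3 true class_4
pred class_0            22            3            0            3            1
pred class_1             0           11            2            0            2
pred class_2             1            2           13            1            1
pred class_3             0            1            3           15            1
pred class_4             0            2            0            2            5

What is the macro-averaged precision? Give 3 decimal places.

Per-class precision (TP/(TP+FP)):
  class_0: TP=22, FP=3+0+3+1=7 → 22/29 = 0.7586
  class_1: TP=11, FP=0+2+0+2=4 → 11/15 = 0.7333
  class_2: TP=13, FP=1+2+1+1=5 → 13/18 = 0.7222
  class_3: TP=15, FP=0+1+3+1=5 → 15/20 = 0.7500
  class_4: TP=5, FP=0+2+0+2=4 → 5/9 = 0.5556
Macro-precision = mean = (0.7586 + 0.7333 + 0.7222 + 0.7500 + 0.5556) / 5 = 0.704

0.704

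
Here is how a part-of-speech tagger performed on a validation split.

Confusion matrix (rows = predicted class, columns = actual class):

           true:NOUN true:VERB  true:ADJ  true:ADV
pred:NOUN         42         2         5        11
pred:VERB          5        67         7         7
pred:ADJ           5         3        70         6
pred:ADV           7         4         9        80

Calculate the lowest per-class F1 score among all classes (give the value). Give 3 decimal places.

0.706

Per-class F1 score (2·TP/(2·TP+FP+FN)):
  NOUN: TP=42, FP=2+5+11=18, FN=5+5+7=17 → 84/119 = 0.7059
  VERB: TP=67, FP=5+7+7=19, FN=2+3+4=9 → 134/162 = 0.8272
  ADJ: TP=70, FP=5+3+6=14, FN=5+7+9=21 → 140/175 = 0.8000
  ADV: TP=80, FP=7+4+9=20, FN=11+7+6=24 → 160/204 = 0.7843
Lowest is class 'NOUN' with F1 score = 0.706.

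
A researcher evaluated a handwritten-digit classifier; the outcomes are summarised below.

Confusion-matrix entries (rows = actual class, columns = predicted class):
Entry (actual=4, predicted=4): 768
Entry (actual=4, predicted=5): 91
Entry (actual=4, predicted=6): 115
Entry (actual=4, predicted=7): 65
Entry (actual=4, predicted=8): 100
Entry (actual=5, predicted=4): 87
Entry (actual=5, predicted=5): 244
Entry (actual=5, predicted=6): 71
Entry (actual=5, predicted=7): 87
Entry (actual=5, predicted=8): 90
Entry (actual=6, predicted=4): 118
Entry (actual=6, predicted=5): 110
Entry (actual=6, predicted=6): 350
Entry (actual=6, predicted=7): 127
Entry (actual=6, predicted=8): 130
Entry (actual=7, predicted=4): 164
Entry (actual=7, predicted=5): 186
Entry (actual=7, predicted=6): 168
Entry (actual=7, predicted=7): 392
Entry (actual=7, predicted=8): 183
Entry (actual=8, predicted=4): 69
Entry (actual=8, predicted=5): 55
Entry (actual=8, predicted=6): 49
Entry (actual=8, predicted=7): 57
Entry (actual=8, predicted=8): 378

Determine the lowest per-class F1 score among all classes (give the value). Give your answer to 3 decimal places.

Per-class F1 score (2·TP/(2·TP+FP+FN)):
  4: TP=768, FP=87+118+164+69=438, FN=91+115+65+100=371 → 1536/2345 = 0.6550
  5: TP=244, FP=91+110+186+55=442, FN=87+71+87+90=335 → 488/1265 = 0.3858
  6: TP=350, FP=115+71+168+49=403, FN=118+110+127+130=485 → 700/1588 = 0.4408
  7: TP=392, FP=65+87+127+57=336, FN=164+186+168+183=701 → 784/1821 = 0.4305
  8: TP=378, FP=100+90+130+183=503, FN=69+55+49+57=230 → 756/1489 = 0.5077
Lowest is class '5' with F1 score = 0.386.

0.386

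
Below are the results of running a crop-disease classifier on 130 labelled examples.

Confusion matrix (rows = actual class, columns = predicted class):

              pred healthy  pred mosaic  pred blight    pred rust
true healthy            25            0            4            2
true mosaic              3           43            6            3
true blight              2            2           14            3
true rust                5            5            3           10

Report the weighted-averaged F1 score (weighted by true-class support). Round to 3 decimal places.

Per-class F1 score (2·TP/(2·TP+FP+FN)):
  healthy: TP=25, FP=3+2+5=10, FN=0+4+2=6 → 50/66 = 0.7576
  mosaic: TP=43, FP=0+2+5=7, FN=3+6+3=12 → 86/105 = 0.8190
  blight: TP=14, FP=4+6+3=13, FN=2+2+3=7 → 28/48 = 0.5833
  rust: TP=10, FP=2+3+3=8, FN=5+5+3=13 → 20/41 = 0.4878
Weighted-F1 score = Σ (supportᵢ/N)·F1 scoreᵢ with N=130: (31/130)·0.7576 + (55/130)·0.8190 + (21/130)·0.5833 + (23/130)·0.4878 = 0.708

0.708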